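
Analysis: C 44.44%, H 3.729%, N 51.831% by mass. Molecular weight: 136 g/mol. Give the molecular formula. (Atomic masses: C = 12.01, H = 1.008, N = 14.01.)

C5H5N5

Assume 100 g: 44.44 g C, 3.729 g H, 51.831 g N.
C: 44.44 g ÷ 12.01 g/mol = 3.7 mol
H: 3.729 g ÷ 1.008 g/mol = 3.699 mol
N: 51.831 g ÷ 14.01 g/mol = 3.7 mol
Ratios (÷ 3.699): C 1.000, H 1.000, N 1.000
→ CHN
Empirical-formula mass = 27.03 g/mol
n = 136 / 27.03 = 5.03 ≈ 5
Molecular formula = (CHN)×5 = C5H5N5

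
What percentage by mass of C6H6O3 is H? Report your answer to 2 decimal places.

4.80%

Molar mass = 6(12.01) + 6(1.008) + 3(16.00) = 126.108 g/mol
Mass of H per mole = 6 × 1.008 = 6.048 g
% H = 6.048 / 126.108 × 100 = 4.80%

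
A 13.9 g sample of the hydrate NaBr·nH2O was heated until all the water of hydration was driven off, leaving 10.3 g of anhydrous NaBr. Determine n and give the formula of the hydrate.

NaBr·2H2O

Mass of water lost = 13.9 − 10.3 = 3.6 g → 3.6 / 18.02 = 0.1998 mol H2O
Molar mass of NaBr = 102.89 g/mol → mol NaBr = 10.3 / 102.89 = 0.1001
n = 0.1998 / 0.1001 = 2.00 ≈ 2 → NaBr·2H2O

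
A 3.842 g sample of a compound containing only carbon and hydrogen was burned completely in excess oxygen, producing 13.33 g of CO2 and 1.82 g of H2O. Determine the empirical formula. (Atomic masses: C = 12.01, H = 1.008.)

mol C = 13.33 / 44.01 = 0.3029; mass C = 0.3029 × 12.01 = 3.638 g
mol H = 2 × (1.82 / 18.02) = 0.2020; mass H = 0.2020 × 1.008 = 0.2036 g
Ratios (÷ 0.202): C 1.499, H 1.000
Scaling by 2: C 3.00, H 2.00 → C3H2

C3H2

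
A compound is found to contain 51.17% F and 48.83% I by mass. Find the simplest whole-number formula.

Assume 100 g: 51.17 g F, 48.83 g I.
Moles — F: 51.17 / 19.00 = 2.693 mol; I: 48.83 / 126.90 = 0.3848 mol
Ratios (÷ 0.3848): F 6.999, I 1.000
≈ 7:1 → F7I

F7I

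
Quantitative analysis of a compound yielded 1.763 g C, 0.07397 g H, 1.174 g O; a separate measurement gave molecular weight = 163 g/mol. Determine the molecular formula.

n(C) = 1.763/12.01 = 0.1468, n(H) = 0.07397/1.008 = 0.07338, n(O) = 1.174/16.00 = 0.07337
Ratios (÷ 0.07337): C 2.001, H 1.000, O 1.000
→ C2HO
Empirical-formula mass = 41.03 g/mol
n = 163 / 41.03 = 3.97 ≈ 4
Molecular formula = (C2HO)×4 = C8H4O4

C8H4O4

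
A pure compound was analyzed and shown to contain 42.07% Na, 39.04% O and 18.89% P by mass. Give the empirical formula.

Assume 100 g: 42.07 g Na, 39.04 g O, 18.89 g P.
n(Na) = 42.07/22.99 = 1.83, n(O) = 39.04/16.00 = 2.44, n(P) = 18.89/30.97 = 0.6099
Divide by the smallest (0.6099 mol P): Na 3.000, O 4.000, P 1.000
≈ 3:4:1 → Na3O4P

Na3O4P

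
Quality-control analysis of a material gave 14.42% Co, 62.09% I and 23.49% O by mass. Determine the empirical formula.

CoI2O6

Assume 100 g: 14.42 g Co, 62.09 g I, 23.49 g O.
Co: 14.42 g ÷ 58.93 g/mol = 0.2447 mol
I: 62.09 g ÷ 126.90 g/mol = 0.4893 mol
O: 23.49 g ÷ 16.00 g/mol = 1.468 mol
Ratios (÷ 0.2447): Co 1.000, I 2.000, O 6.000
Ratio ≈ 1:2:6, so the empirical formula is CoI2O6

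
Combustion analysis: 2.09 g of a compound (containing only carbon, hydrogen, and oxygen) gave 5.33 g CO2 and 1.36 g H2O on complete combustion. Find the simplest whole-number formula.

C4H5O

mol C = 5.33 / 44.01 = 0.1211; mass C = 0.1211 × 12.01 = 1.455 g
mol H = 2 × (1.36 / 18.02) = 0.1509; mass H = 0.1509 × 1.008 = 0.1522 g
mass O = 2.09 − (1.607) = 0.4833 g → mol O = 0.03021
Divide by the smallest (0.03021 mol O): C 4.009, H 4.997, O 1.000
Ratio ≈ 4:5:1, so the empirical formula is C4H5O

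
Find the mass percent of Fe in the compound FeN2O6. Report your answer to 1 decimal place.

31.1%

Molar mass = 1(55.85) + 2(14.01) + 6(16.00) = 179.870 g/mol
Mass of Fe per mole = 1 × 55.85 = 55.850 g
% Fe = 55.850 / 179.870 × 100 = 31.1%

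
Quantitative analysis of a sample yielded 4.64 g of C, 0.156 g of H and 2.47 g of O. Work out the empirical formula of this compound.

C: 4.64 g ÷ 12.01 g/mol = 0.3863 mol
H: 0.156 g ÷ 1.008 g/mol = 0.1548 mol
O: 2.47 g ÷ 16.00 g/mol = 0.1544 mol
Ratios (÷ 0.1544): C 2.503, H 1.003, O 1.000
Multiply by 2: C 5.01, H 2.01, O 2.00 → C5H2O2

C5H2O2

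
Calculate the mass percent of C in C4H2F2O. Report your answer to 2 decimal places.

46.17%

Molar mass = 4(12.01) + 2(1.008) + 2(19.00) + 1(16.00) = 104.056 g/mol
Mass of C per mole = 4 × 12.01 = 48.040 g
% C = 48.040 / 104.056 × 100 = 46.17%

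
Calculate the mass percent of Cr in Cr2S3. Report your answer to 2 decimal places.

51.95%

Molar mass = 2(52.00) + 3(32.07) = 200.210 g/mol
Mass of Cr per mole = 2 × 52.00 = 104.000 g
% Cr = 104.000 / 200.210 × 100 = 51.95%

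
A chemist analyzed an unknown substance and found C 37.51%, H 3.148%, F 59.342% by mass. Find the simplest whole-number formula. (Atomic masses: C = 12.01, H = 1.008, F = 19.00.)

Assume 100 g: 37.51 g C, 3.148 g H, 59.342 g F.
n(C) = 37.51/12.01 = 3.123, n(H) = 3.148/1.008 = 3.123, n(F) = 59.342/19.00 = 3.123
Divide by the smallest (3.123 mol H): C 1.000, H 1.000, F 1.000
≈ 1:1:1 → CHF

CHF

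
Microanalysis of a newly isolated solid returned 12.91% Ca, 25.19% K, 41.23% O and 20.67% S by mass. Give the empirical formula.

Assume 100 g: 12.91 g Ca, 25.19 g K, 41.23 g O, 20.67 g S.
Ca: 12.91 g ÷ 40.08 g/mol = 0.3221 mol
K: 25.19 g ÷ 39.10 g/mol = 0.6442 mol
O: 41.23 g ÷ 16.00 g/mol = 2.577 mol
S: 20.67 g ÷ 32.07 g/mol = 0.6445 mol
Ratios (÷ 0.3221): Ca 1.000, K 2.000, O 8.000, S 2.001
Ratio ≈ 1:2:8:2, so the empirical formula is CaK2O8S2

CaK2O8S2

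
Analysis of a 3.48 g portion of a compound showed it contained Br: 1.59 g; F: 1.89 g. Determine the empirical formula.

Br: 1.59 g ÷ 79.90 g/mol = 0.0199 mol
F: 1.89 g ÷ 19.00 g/mol = 0.09947 mol
Divide by the smallest (0.0199 mol Br): Br 1.000, F 4.999
Ratio ≈ 1:5, so the empirical formula is BrF5

BrF5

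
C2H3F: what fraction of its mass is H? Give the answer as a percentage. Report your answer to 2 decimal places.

Molar mass = 2(12.01) + 3(1.008) + 1(19.00) = 46.044 g/mol
Mass of H per mole = 3 × 1.008 = 3.024 g
% H = 3.024 / 46.044 × 100 = 6.57%

6.57%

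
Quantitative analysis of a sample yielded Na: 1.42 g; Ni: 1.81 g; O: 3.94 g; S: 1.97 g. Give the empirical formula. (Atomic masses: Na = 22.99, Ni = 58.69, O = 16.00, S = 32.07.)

Moles — Na: 1.42 / 22.99 = 0.06177 mol; Ni: 1.81 / 58.69 = 0.03084 mol; O: 3.94 / 16.00 = 0.2462 mol; S: 1.97 / 32.07 = 0.06143 mol
Divide by the smallest (0.03084 mol Ni): Na 2.003, Ni 1.000, O 7.985, S 1.992
→ Na2NiO8S2

Na2NiO8S2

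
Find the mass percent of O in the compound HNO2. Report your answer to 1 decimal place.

Molar mass = 1(1.008) + 1(14.01) + 2(16.00) = 47.018 g/mol
Mass of O per mole = 2 × 16.00 = 32.000 g
% O = 32.000 / 47.018 × 100 = 68.1%

68.1%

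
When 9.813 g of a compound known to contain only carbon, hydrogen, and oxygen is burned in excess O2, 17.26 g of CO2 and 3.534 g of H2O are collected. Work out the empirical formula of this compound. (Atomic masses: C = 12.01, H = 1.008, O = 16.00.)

C4H4O3

mol C = 17.26 / 44.01 = 0.3922; mass C = 0.3922 × 12.01 = 4.710 g
mol H = 2 × (3.534 / 18.02) = 0.3922; mass H = 0.3922 × 1.008 = 0.3954 g
mass O = 9.813 − (5.105) = 4.708 g → mol O = 0.2942
Divide by the smallest (0.2942 mol O): C 1.333, H 1.333, O 1.000
×3: C 4.00, H 4.00, O 3.00 → C4H4O3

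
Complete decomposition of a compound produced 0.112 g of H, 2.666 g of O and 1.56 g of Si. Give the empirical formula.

H2O3Si

n(H) = 0.112/1.008 = 0.1111, n(O) = 2.666/16.00 = 0.1666, n(Si) = 1.56/28.09 = 0.05554
Smallest is Si at 0.05554 mol; normalising gives H 2.001, O 3.000, Si 1.000
≈ 2:3:1 → H2O3Si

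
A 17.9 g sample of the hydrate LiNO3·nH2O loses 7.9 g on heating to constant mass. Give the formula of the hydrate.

LiNO3·3H2O

Mass of anhydrous LiNO3 = 17.9 − 7.9 = 10 g
mol H2O = 7.9 / 18.02 = 0.4384
Molar mass of LiNO3 = 68.95 g/mol → mol LiNO3 = 10 / 68.95 = 0.145
n = 0.4384 / 0.145 = 3.02 ≈ 3 → LiNO3·3H2O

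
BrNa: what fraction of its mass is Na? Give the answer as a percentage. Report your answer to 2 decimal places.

Molar mass = 1(79.90) + 1(22.99) = 102.890 g/mol
Mass of Na per mole = 1 × 22.99 = 22.990 g
% Na = 22.990 / 102.890 × 100 = 22.34%

22.34%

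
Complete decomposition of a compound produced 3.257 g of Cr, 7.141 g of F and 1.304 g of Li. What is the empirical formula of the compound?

CrF6Li3

Cr: 3.257 g ÷ 52.00 g/mol = 0.06263 mol
F: 7.141 g ÷ 19.00 g/mol = 0.3758 mol
Li: 1.304 g ÷ 6.94 g/mol = 0.1879 mol
Divide by the smallest (0.06263 mol Cr): Cr 1.000, F 6.001, Li 3.000
≈ 1:6:3 → CrF6Li3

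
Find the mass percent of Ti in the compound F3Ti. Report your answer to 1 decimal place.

Molar mass = 3(19.00) + 1(47.87) = 104.870 g/mol
Mass of Ti per mole = 1 × 47.87 = 47.870 g
% Ti = 47.870 / 104.870 × 100 = 45.6%

45.6%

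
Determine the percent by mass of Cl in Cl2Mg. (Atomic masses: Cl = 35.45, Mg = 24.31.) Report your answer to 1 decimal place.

74.5%

Molar mass = 2(35.45) + 1(24.31) = 95.210 g/mol
Mass of Cl per mole = 2 × 35.45 = 70.900 g
% Cl = 70.900 / 95.210 × 100 = 74.5%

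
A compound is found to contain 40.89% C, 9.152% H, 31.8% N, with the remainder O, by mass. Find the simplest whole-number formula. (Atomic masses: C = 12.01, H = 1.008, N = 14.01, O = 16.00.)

Assume 100 g: 40.89 g C, 9.152 g H, 31.8 g N, 18.158 g O.
n(C) = 40.89/12.01 = 3.405, n(H) = 9.152/1.008 = 9.079, n(N) = 31.8/14.01 = 2.27, n(O) = 18.158/16.00 = 1.135
Ratios (÷ 1.135): C 3.000, H 8.000, N 2.000, O 1.000
Ratio ≈ 3:8:2:1, so the empirical formula is C3H8N2O

C3H8N2O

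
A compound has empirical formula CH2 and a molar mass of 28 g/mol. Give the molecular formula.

C2H4

Empirical-formula mass = 14.03 g/mol
n = 28 / 14.03 = 2.00 ≈ 2
Molecular formula = (CH2)2 = C2H4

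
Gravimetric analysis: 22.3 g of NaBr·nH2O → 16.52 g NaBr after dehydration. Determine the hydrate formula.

Mass of water lost = 22.3 − 16.52 = 5.78 g → 5.78 / 18.02 = 0.3208 mol H2O
Molar mass of NaBr = 102.89 g/mol → mol NaBr = 16.52 / 102.89 = 0.1606
n = 0.3208 / 0.1606 = 2.00 ≈ 2 → NaBr·2H2O

NaBr·2H2O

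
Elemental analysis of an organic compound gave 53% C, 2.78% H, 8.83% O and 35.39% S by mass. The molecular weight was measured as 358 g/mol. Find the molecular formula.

Assume 100 g: 53 g C, 2.78 g H, 8.83 g O, 35.39 g S.
n(C) = 53/12.01 = 4.413, n(H) = 2.78/1.008 = 2.758, n(O) = 8.83/16.00 = 0.5519, n(S) = 35.39/32.07 = 1.104
Divide by the smallest (0.5519 mol O): C 7.996, H 4.997, O 1.000, S 2.000
≈ 8:5:1:2 → C8H5OS2
Empirical-formula mass = 181.26 g/mol
n = 358 / 181.26 = 1.98 ≈ 2
Molecular formula = (C8H5OS2)×2 = C16H10O2S4

C16H10O2S4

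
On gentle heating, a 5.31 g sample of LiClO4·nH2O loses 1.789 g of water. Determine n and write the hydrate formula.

LiClO4·3H2O

Mass of anhydrous LiClO4 = 5.31 − 1.789 = 3.521 g
mol H2O = 1.789 / 18.02 = 0.09928
Molar mass of LiClO4 = 106.39 g/mol → mol LiClO4 = 3.521 / 106.39 = 0.0331
n = 0.09928 / 0.0331 = 3.00 ≈ 3 → LiClO4·3H2O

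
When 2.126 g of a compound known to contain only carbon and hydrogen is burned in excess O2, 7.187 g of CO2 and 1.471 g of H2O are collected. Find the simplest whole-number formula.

CH

mol C = 7.187 / 44.01 = 0.1633; mass C = 0.1633 × 12.01 = 1.961 g
mol H = 2 × (1.471 / 18.02) = 0.1633; mass H = 0.1633 × 1.008 = 0.1646 g
Divide by the smallest (0.1633 mol H): C 1.000, H 1.000
≈ 1:1 → CH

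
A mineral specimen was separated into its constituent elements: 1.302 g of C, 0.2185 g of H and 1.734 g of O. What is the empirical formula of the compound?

CH2O

Moles — C: 1.302 / 12.01 = 0.1084 mol; H: 0.2185 / 1.008 = 0.2168 mol; O: 1.734 / 16.00 = 0.1084 mol
Divide by the smallest (0.1084 mol O): C 1.000, H 2.000, O 1.000
≈ 1:2:1 → CH2O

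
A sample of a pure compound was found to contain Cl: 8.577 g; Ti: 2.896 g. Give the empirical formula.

Cl4Ti

Moles — Cl: 8.577 / 35.45 = 0.2419 mol; Ti: 2.896 / 47.87 = 0.0605 mol
Ratios (÷ 0.0605): Cl 3.999, Ti 1.000
≈ 4:1 → Cl4Ti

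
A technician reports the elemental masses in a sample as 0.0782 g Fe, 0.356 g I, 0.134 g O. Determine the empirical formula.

Fe: 0.0782 g ÷ 55.85 g/mol = 0.0014 mol
I: 0.356 g ÷ 126.90 g/mol = 0.002805 mol
O: 0.134 g ÷ 16.00 g/mol = 0.008375 mol
Divide by the smallest (0.0014 mol Fe): Fe 1.000, I 2.004, O 5.981
→ FeI2O6

FeI2O6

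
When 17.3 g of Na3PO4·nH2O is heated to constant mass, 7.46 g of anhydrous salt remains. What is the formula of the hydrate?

Na3PO4·12H2O

Mass of water lost = 17.3 − 7.46 = 9.84 g → 9.84 / 18.02 = 0.5461 mol H2O
Molar mass of Na3PO4 = 163.94 g/mol → mol Na3PO4 = 7.46 / 163.94 = 0.0455
n = 0.5461 / 0.0455 = 12.00 ≈ 12 → Na3PO4·12H2O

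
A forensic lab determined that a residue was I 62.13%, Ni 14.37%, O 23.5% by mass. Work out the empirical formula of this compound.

Assume 100 g: 62.13 g I, 14.37 g Ni, 23.5 g O.
I: 62.13 g ÷ 126.90 g/mol = 0.4896 mol
Ni: 14.37 g ÷ 58.69 g/mol = 0.2448 mol
O: 23.5 g ÷ 16.00 g/mol = 1.469 mol
Divide by the smallest (0.2448 mol Ni): I 2.000, Ni 1.000, O 5.999
→ I2NiO6

I2NiO6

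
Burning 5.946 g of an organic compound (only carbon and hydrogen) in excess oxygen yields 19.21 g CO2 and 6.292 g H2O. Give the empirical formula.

C5H8

mol C = 19.21 / 44.01 = 0.4365; mass C = 0.4365 × 12.01 = 5.242 g
mol H = 2 × (6.292 / 18.02) = 0.6983; mass H = 0.6983 × 1.008 = 0.7039 g
Divide by the smallest (0.4365 mol C): C 1.000, H 1.600
Scaling by 5: C 5.00, H 8.00 → C5H8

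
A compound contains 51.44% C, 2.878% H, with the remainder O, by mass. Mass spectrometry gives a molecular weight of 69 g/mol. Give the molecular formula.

C3H2O2

Assume 100 g: 51.44 g C, 2.878 g H, 45.682 g O.
C: 51.44 g ÷ 12.01 g/mol = 4.283 mol
H: 2.878 g ÷ 1.008 g/mol = 2.855 mol
O: 45.682 g ÷ 16.00 g/mol = 2.855 mol
Smallest is O at 2.855 mol; normalising gives C 1.500, H 1.000, O 1.000
Scaling by 2: C 3.00, H 2.00, O 2.00 → C3H2O2
Empirical-formula mass = 70.05 g/mol
n = 69 / 70.05 = 0.99 ≈ 1
Molecular formula = empirical formula = C3H2O2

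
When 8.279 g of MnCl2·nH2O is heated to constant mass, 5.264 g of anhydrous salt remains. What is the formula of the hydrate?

MnCl2·4H2O

Mass of water lost = 8.279 − 5.264 = 3.015 g → 3.015 / 18.02 = 0.1673 mol H2O
Molar mass of MnCl2 = 125.84 g/mol → mol MnCl2 = 5.264 / 125.84 = 0.04183
n = 0.1673 / 0.04183 = 4.00 ≈ 4 → MnCl2·4H2O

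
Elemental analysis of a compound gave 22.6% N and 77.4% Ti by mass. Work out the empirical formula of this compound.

NTi

Assume 100 g: 22.6 g N, 77.4 g Ti.
Moles — N: 22.6 / 14.01 = 1.613 mol; Ti: 77.4 / 47.87 = 1.617 mol
Ratios (÷ 1.613): N 1.000, Ti 1.002
≈ 1:1 → NTi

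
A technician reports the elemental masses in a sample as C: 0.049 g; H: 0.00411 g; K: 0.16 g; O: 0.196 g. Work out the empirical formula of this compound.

CHKO3

Moles — C: 0.049 / 12.01 = 0.00408 mol; H: 0.00411 / 1.008 = 0.004077 mol; K: 0.16 / 39.10 = 0.004092 mol; O: 0.196 / 16.00 = 0.01225 mol
Smallest is H at 0.004077 mol; normalising gives C 1.001, H 1.000, K 1.004, O 3.004
≈ 1:1:1:3 → CHKO3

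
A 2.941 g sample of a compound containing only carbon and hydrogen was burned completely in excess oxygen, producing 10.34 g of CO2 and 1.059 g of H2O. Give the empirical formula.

mol C = 10.34 / 44.01 = 0.2349; mass C = 0.2349 × 12.01 = 2.822 g
mol H = 2 × (1.059 / 18.02) = 0.1175; mass H = 0.1175 × 1.008 = 0.1185 g
Divide by the smallest (0.1175 mol H): C 1.999, H 1.000
→ C2H

C2H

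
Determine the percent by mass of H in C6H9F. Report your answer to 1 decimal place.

9.1%

Molar mass = 6(12.01) + 9(1.008) + 1(19.00) = 100.132 g/mol
Mass of H per mole = 9 × 1.008 = 9.072 g
% H = 9.072 / 100.132 × 100 = 9.1%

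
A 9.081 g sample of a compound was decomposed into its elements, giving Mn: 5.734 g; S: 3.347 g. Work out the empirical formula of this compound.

Mn: 5.734 g ÷ 54.94 g/mol = 0.1044 mol
S: 3.347 g ÷ 32.07 g/mol = 0.1044 mol
Divide by the smallest (0.1044 mol S): Mn 1.000, S 1.000
→ MnS

MnS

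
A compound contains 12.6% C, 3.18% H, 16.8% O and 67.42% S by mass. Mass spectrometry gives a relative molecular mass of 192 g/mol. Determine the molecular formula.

Assume 100 g: 12.6 g C, 3.18 g H, 16.8 g O, 67.42 g S.
n(C) = 12.6/12.01 = 1.049, n(H) = 3.18/1.008 = 3.155, n(O) = 16.8/16.00 = 1.05, n(S) = 67.42/32.07 = 2.102
Ratios (÷ 1.049): C 1.000, H 3.007, O 1.001, S 2.004
→ CH3OS2
Empirical-formula mass = 95.17 g/mol
n = 192 / 95.17 = 2.02 ≈ 2
Molecular formula = (CH3OS2)×2 = C2H6O2S4

C2H6O2S4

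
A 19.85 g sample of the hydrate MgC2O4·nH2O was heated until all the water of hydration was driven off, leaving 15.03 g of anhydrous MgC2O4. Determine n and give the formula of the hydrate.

MgC2O4·2H2O

Mass of water lost = 19.85 − 15.03 = 4.82 g → 4.82 / 18.02 = 0.2675 mol H2O
Molar mass of MgC2O4 = 112.33 g/mol → mol MgC2O4 = 15.03 / 112.33 = 0.1338
n = 0.2675 / 0.1338 = 2.00 ≈ 2 → MgC2O4·2H2O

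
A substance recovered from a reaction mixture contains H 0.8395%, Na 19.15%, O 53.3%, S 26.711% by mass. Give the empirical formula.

HNaO4S

Assume 100 g: 0.8395 g H, 19.15 g Na, 53.3 g O, 26.711 g S.
n(H) = 0.8395/1.008 = 0.8328, n(Na) = 19.15/22.99 = 0.833, n(O) = 53.3/16.00 = 3.331, n(S) = 26.711/32.07 = 0.8329
Divide by the smallest (0.8328 mol H): H 1.000, Na 1.000, O 4.000, S 1.000
≈ 1:1:4:1 → HNaO4S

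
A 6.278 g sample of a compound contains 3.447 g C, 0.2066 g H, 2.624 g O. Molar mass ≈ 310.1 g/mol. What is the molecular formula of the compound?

C14H10O8

C: 3.447 g ÷ 12.01 g/mol = 0.287 mol
H: 0.2066 g ÷ 1.008 g/mol = 0.205 mol
O: 2.624 g ÷ 16.00 g/mol = 0.164 mol
Ratios (÷ 0.164): C 1.750, H 1.250, O 1.000
×4: C 7.00, H 5.00, O 4.00 → C7H5O4
Empirical-formula mass = 153.11 g/mol
n = 310.1 / 153.11 = 2.03 ≈ 2
Molecular formula = (C7H5O4)×2 = C14H10O8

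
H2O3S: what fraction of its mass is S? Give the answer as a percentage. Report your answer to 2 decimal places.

39.07%

Molar mass = 2(1.008) + 3(16.00) + 1(32.07) = 82.086 g/mol
Mass of S per mole = 1 × 32.07 = 32.070 g
% S = 32.070 / 82.086 × 100 = 39.07%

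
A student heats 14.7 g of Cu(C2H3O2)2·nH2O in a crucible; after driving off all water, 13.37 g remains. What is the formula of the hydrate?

Mass of water lost = 14.7 − 13.37 = 1.33 g → 1.33 / 18.02 = 0.07381 mol H2O
Molar mass of Cu(C2H3O2)2 = 181.64 g/mol → mol Cu(C2H3O2)2 = 13.37 / 181.64 = 0.07361
n = 0.07381 / 0.07361 = 1.00 ≈ 1 → Cu(C2H3O2)2·H2O

Cu(C2H3O2)2·H2O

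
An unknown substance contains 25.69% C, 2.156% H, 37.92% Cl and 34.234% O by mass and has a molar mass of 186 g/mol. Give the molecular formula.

C4H4Cl2O4

Assume 100 g: 25.69 g C, 2.156 g H, 37.92 g Cl, 34.234 g O.
Moles — C: 25.69 / 12.01 = 2.139 mol; H: 2.156 / 1.008 = 2.139 mol; Cl: 37.92 / 35.45 = 1.07 mol; O: 34.234 / 16.00 = 2.14 mol
Smallest is Cl at 1.07 mol; normalising gives C 2.000, H 2.000, Cl 1.000, O 2.000
→ C2H2ClO2
Empirical-formula mass = 93.49 g/mol
n = 186 / 93.49 = 1.99 ≈ 2
Molecular formula = (C2H2ClO2)×2 = C4H4Cl2O4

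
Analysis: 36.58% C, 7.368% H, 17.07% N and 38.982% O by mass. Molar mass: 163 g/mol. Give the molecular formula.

C5H12N2O4

Assume 100 g: 36.58 g C, 7.368 g H, 17.07 g N, 38.982 g O.
n(C) = 36.58/12.01 = 3.046, n(H) = 7.368/1.008 = 7.31, n(N) = 17.07/14.01 = 1.218, n(O) = 38.982/16.00 = 2.436
Smallest is N at 1.218 mol; normalising gives C 2.500, H 5.999, N 1.000, O 2.000
×2: C 5.00, H 12.00, N 2.00, O 4.00 → C5H12N2O4
Empirical-formula mass = 164.17 g/mol
n = 163 / 164.17 = 0.99 ≈ 1
Molecular formula = empirical formula = C5H12N2O4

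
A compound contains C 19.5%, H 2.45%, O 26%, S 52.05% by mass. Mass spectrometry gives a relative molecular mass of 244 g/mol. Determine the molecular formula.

C4H6O4S4

Assume 100 g: 19.5 g C, 2.45 g H, 26 g O, 52.05 g S.
C: 19.5 g ÷ 12.01 g/mol = 1.624 mol
H: 2.45 g ÷ 1.008 g/mol = 2.431 mol
O: 26 g ÷ 16.00 g/mol = 1.625 mol
S: 52.05 g ÷ 32.07 g/mol = 1.623 mol
Smallest is S at 1.623 mol; normalising gives C 1.000, H 1.498, O 1.001, S 1.000
×2: C 2.00, H 3.00, O 2.00, S 2.00 → C2H3O2S2
Empirical-formula mass = 123.18 g/mol
n = 244 / 123.18 = 1.98 ≈ 2
Molecular formula = (C2H3O2S2)×2 = C4H6O4S4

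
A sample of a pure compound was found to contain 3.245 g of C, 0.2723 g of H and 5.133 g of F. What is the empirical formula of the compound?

CHF

Moles — C: 3.245 / 12.01 = 0.2702 mol; H: 0.2723 / 1.008 = 0.2701 mol; F: 5.133 / 19.00 = 0.2702 mol
Smallest is H at 0.2701 mol; normalising gives C 1.000, H 1.000, F 1.000
Ratio ≈ 1:1:1, so the empirical formula is CHF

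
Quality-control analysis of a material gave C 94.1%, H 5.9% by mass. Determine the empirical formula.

C4H3

Assume 100 g: 94.1 g C, 5.9 g H.
Moles — C: 94.1 / 12.01 = 7.835 mol; H: 5.9 / 1.008 = 5.853 mol
Ratios (÷ 5.853): C 1.339, H 1.000
Multiply by 3: C 4.02, H 3.00 → C4H3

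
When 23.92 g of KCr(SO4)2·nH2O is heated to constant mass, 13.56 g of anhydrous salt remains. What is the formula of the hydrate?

Mass of water lost = 23.92 − 13.56 = 10.36 g → 10.36 / 18.02 = 0.5749 mol H2O
Molar mass of KCr(SO4)2 = 283.24 g/mol → mol KCr(SO4)2 = 13.56 / 283.24 = 0.04787
n = 0.5749 / 0.04787 = 12.01 ≈ 12 → KCr(SO4)2·12H2O

KCr(SO4)2·12H2O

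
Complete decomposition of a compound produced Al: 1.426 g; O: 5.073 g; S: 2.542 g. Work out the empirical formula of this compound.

Al2O12S3

Al: 1.426 g ÷ 26.98 g/mol = 0.05285 mol
O: 5.073 g ÷ 16.00 g/mol = 0.3171 mol
S: 2.542 g ÷ 32.07 g/mol = 0.07926 mol
Smallest is Al at 0.05285 mol; normalising gives Al 1.000, O 5.999, S 1.500
Multiply by 2: Al 2.00, O 12.00, S 3.00 → Al2O12S3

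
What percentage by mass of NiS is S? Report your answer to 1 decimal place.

Molar mass = 1(58.69) + 1(32.07) = 90.760 g/mol
Mass of S per mole = 1 × 32.07 = 32.070 g
% S = 32.070 / 90.760 × 100 = 35.3%

35.3%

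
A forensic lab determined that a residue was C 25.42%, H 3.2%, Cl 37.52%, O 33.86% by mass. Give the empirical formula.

Assume 100 g: 25.42 g C, 3.2 g H, 37.52 g Cl, 33.86 g O.
Moles — C: 25.42 / 12.01 = 2.117 mol; H: 3.2 / 1.008 = 3.175 mol; Cl: 37.52 / 35.45 = 1.058 mol; O: 33.86 / 16.00 = 2.116 mol
Smallest is Cl at 1.058 mol; normalising gives C 2.000, H 2.999, Cl 1.000, O 1.999
≈ 2:3:1:2 → C2H3ClO2

C2H3ClO2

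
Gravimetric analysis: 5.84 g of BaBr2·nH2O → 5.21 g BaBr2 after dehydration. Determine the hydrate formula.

BaBr2·2H2O

Mass of water lost = 5.84 − 5.21 = 0.63 g → 0.63 / 18.02 = 0.03496 mol H2O
Molar mass of BaBr2 = 297.13 g/mol → mol BaBr2 = 5.21 / 297.13 = 0.01753
n = 0.03496 / 0.01753 = 1.99 ≈ 2 → BaBr2·2H2O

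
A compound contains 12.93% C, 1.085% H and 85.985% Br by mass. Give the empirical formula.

CHBr

Assume 100 g: 12.93 g C, 1.085 g H, 85.985 g Br.
C: 12.93 g ÷ 12.01 g/mol = 1.077 mol
H: 1.085 g ÷ 1.008 g/mol = 1.076 mol
Br: 85.985 g ÷ 79.90 g/mol = 1.076 mol
Smallest is Br at 1.076 mol; normalising gives C 1.000, H 1.000, Br 1.000
→ CHBr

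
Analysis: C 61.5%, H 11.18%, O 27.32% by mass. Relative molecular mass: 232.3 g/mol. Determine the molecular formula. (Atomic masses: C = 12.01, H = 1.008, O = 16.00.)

Assume 100 g: 61.5 g C, 11.18 g H, 27.32 g O.
Moles — C: 61.5 / 12.01 = 5.121 mol; H: 11.18 / 1.008 = 11.09 mol; O: 27.32 / 16.00 = 1.708 mol
Smallest is O at 1.708 mol; normalising gives C 2.999, H 6.496, O 1.000
Scaling by 2: C 6.00, H 12.99, O 2.00 → C6H13O2
Empirical-formula mass = 117.16 g/mol
n = 232.3 / 117.16 = 1.98 ≈ 2
Molecular formula = (C6H13O2)×2 = C12H26O4

C12H26O4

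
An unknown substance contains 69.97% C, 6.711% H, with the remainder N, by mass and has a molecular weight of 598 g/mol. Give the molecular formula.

Assume 100 g: 69.97 g C, 6.711 g H, 23.319 g N.
n(C) = 69.97/12.01 = 5.826, n(H) = 6.711/1.008 = 6.658, n(N) = 23.319/14.01 = 1.664
Smallest is N at 1.664 mol; normalising gives C 3.500, H 4.000, N 1.000
Scaling by 2: C 7.00, H 8.00, N 2.00 → C7H8N2
Empirical-formula mass = 120.15 g/mol
n = 598 / 120.15 = 4.98 ≈ 5
Molecular formula = (C7H8N2)×5 = C35H40N10

C35H40N10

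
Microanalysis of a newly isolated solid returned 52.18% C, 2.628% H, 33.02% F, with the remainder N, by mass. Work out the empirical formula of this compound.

C5H3F2N

Assume 100 g: 52.18 g C, 2.628 g H, 33.02 g F, 12.172 g N.
Moles — C: 52.18 / 12.01 = 4.345 mol; H: 2.628 / 1.008 = 2.607 mol; F: 33.02 / 19.00 = 1.738 mol; N: 12.172 / 14.01 = 0.8688 mol
Smallest is N at 0.8688 mol; normalising gives C 5.001, H 3.001, F 2.000, N 1.000
≈ 5:3:2:1 → C5H3F2N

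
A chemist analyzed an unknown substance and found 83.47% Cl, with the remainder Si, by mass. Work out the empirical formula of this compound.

Cl4Si

Assume 100 g: 83.47 g Cl, 16.53 g Si.
Cl: 83.47 g ÷ 35.45 g/mol = 2.355 mol
Si: 16.53 g ÷ 28.09 g/mol = 0.5885 mol
Smallest is Si at 0.5885 mol; normalising gives Cl 4.001, Si 1.000
≈ 4:1 → Cl4Si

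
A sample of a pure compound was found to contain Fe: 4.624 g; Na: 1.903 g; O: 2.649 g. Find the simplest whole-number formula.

Fe: 4.624 g ÷ 55.85 g/mol = 0.08279 mol
Na: 1.903 g ÷ 22.99 g/mol = 0.08278 mol
O: 2.649 g ÷ 16.00 g/mol = 0.1656 mol
Ratios (÷ 0.08278): Fe 1.000, Na 1.000, O 2.000
Ratio ≈ 1:1:2, so the empirical formula is FeNaO2

FeNaO2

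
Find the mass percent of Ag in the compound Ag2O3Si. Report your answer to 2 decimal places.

Molar mass = 2(107.87) + 3(16.00) + 1(28.09) = 291.830 g/mol
Mass of Ag per mole = 2 × 107.87 = 215.740 g
% Ag = 215.740 / 291.830 × 100 = 73.93%

73.93%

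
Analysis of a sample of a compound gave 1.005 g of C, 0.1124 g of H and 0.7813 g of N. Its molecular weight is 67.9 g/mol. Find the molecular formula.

n(C) = 1.005/12.01 = 0.08368, n(H) = 0.1124/1.008 = 0.1115, n(N) = 0.7813/14.01 = 0.05577
Divide by the smallest (0.05577 mol N): C 1.501, H 2.000, N 1.000
×2: C 3.00, H 4.00, N 2.00 → C3H4N2
Empirical-formula mass = 68.08 g/mol
n = 67.9 / 68.08 = 1.00 ≈ 1
Molecular formula = empirical formula = C3H4N2

C3H4N2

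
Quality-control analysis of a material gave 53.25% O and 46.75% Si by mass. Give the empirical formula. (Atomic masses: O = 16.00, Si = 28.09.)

O2Si

Assume 100 g: 53.25 g O, 46.75 g Si.
Moles — O: 53.25 / 16.00 = 3.328 mol; Si: 46.75 / 28.09 = 1.664 mol
Smallest is Si at 1.664 mol; normalising gives O 2.000, Si 1.000
→ O2Si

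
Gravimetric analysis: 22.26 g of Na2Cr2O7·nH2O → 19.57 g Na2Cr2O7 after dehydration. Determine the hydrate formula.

Mass of water lost = 22.26 − 19.57 = 2.69 g → 2.69 / 18.02 = 0.1493 mol H2O
Molar mass of Na2Cr2O7 = 261.98 g/mol → mol Na2Cr2O7 = 19.57 / 261.98 = 0.0747
n = 0.1493 / 0.0747 = 2.00 ≈ 2 → Na2Cr2O7·2H2O

Na2Cr2O7·2H2O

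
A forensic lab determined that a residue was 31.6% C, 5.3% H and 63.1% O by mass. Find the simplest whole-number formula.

Assume 100 g: 31.6 g C, 5.3 g H, 63.1 g O.
C: 31.6 g ÷ 12.01 g/mol = 2.631 mol
H: 5.3 g ÷ 1.008 g/mol = 5.258 mol
O: 63.1 g ÷ 16.00 g/mol = 3.944 mol
Ratios (÷ 2.631): C 1.000, H 1.998, O 1.499
Multiply by 2: C 2.00, H 4.00, O 3.00 → C2H4O3

C2H4O3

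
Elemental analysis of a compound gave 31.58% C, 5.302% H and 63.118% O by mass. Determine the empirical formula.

Assume 100 g: 31.58 g C, 5.302 g H, 63.118 g O.
n(C) = 31.58/12.01 = 2.629, n(H) = 5.302/1.008 = 5.26, n(O) = 63.118/16.00 = 3.945
Ratios (÷ 2.629): C 1.000, H 2.000, O 1.500
Scaling by 2: C 2.00, H 4.00, O 3.00 → C2H4O3

C2H4O3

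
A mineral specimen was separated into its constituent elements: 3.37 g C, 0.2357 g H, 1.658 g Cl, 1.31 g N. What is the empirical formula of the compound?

n(C) = 3.37/12.01 = 0.2806, n(H) = 0.2357/1.008 = 0.2338, n(Cl) = 1.658/35.45 = 0.04677, n(N) = 1.31/14.01 = 0.0935
Smallest is Cl at 0.04677 mol; normalising gives C 6.000, H 5.000, Cl 1.000, N 1.999
→ C6H5ClN2

C6H5ClN2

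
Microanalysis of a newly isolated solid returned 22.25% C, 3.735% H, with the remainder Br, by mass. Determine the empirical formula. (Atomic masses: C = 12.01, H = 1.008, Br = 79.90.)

Assume 100 g: 22.25 g C, 3.735 g H, 74.015 g Br.
n(C) = 22.25/12.01 = 1.853, n(H) = 3.735/1.008 = 3.705, n(Br) = 74.015/79.90 = 0.9263
Smallest is Br at 0.9263 mol; normalising gives C 2.000, H 4.000, Br 1.000
≈ 2:4:1 → C2H4Br

C2H4Br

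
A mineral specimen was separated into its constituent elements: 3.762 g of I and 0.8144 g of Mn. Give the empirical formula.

I2Mn

n(I) = 3.762/126.90 = 0.02965, n(Mn) = 0.8144/54.94 = 0.01482
Divide by the smallest (0.01482 mol Mn): I 2.000, Mn 1.000
Ratio ≈ 2:1, so the empirical formula is I2Mn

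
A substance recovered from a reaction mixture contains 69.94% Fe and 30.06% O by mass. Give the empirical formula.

Fe2O3

Assume 100 g: 69.94 g Fe, 30.06 g O.
Moles — Fe: 69.94 / 55.85 = 1.252 mol; O: 30.06 / 16.00 = 1.879 mol
Smallest is Fe at 1.252 mol; normalising gives Fe 1.000, O 1.500
×2: Fe 2.00, O 3.00 → Fe2O3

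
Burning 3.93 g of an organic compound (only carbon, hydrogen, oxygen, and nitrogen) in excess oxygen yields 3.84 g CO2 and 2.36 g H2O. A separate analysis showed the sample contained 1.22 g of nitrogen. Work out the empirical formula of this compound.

CH3NO

mol C = 3.84 / 44.01 = 0.08725; mass C = 0.08725 × 12.01 = 1.048 g
mol H = 2 × (2.36 / 18.02) = 0.2619; mass H = 0.2619 × 1.008 = 0.2640 g
mol N = 1.22 / 14.01 = 0.08708
mass O = 3.93 − (2.532) = 1.398 g → mol O = 0.08738
Ratios (÷ 0.08708): C 1.002, H 3.008, N 1.000, O 1.003
→ CH3NO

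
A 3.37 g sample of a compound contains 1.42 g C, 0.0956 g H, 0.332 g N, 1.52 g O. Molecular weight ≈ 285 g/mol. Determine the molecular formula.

Moles — C: 1.42 / 12.01 = 0.1182 mol; H: 0.0956 / 1.008 = 0.09484 mol; N: 0.332 / 14.01 = 0.0237 mol; O: 1.52 / 16.00 = 0.095 mol
Ratios (÷ 0.0237): C 4.989, H 4.002, N 1.000, O 4.009
Ratio ≈ 5:4:1:4, so the empirical formula is C5H4NO4
Empirical-formula mass = 142.09 g/mol
n = 285 / 142.09 = 2.01 ≈ 2
Molecular formula = (C5H4NO4)×2 = C10H8N2O8

C10H8N2O8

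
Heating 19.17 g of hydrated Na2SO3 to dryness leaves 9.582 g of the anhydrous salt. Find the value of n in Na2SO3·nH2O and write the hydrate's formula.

Na2SO3·7H2O

Mass of water lost = 19.17 − 9.582 = 9.588 g → 9.588 / 18.02 = 0.5321 mol H2O
Molar mass of Na2SO3 = 126.05 g/mol → mol Na2SO3 = 9.582 / 126.05 = 0.07602
n = 0.5321 / 0.07602 = 7.00 ≈ 7 → Na2SO3·7H2O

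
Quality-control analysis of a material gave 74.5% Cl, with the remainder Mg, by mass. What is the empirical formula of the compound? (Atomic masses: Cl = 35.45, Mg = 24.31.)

Assume 100 g: 74.5 g Cl, 25.5 g Mg.
n(Cl) = 74.5/35.45 = 2.102, n(Mg) = 25.5/24.31 = 1.049
Ratios (÷ 1.049): Cl 2.003, Mg 1.000
→ Cl2Mg

Cl2Mg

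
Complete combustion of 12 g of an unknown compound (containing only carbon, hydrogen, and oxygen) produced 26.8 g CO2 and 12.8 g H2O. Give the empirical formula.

C3H7O

mol C = 26.8 / 44.01 = 0.6090; mass C = 0.6090 × 12.01 = 7.314 g
mol H = 2 × (12.8 / 18.02) = 1.421; mass H = 1.421 × 1.008 = 1.432 g
mass O = 12 − (8.746) = 3.254 g → mol O = 0.2034
Ratios (÷ 0.2034): C 2.994, H 6.984, O 1.000
→ C3H7O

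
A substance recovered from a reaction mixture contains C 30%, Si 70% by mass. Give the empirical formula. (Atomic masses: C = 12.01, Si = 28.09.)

CSi

Assume 100 g: 30 g C, 70 g Si.
Moles — C: 30 / 12.01 = 2.498 mol; Si: 70 / 28.09 = 2.492 mol
Divide by the smallest (2.492 mol Si): C 1.002, Si 1.000
Ratio ≈ 1:1, so the empirical formula is CSi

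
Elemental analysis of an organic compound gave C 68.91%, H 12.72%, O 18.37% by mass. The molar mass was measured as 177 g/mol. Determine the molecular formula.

C10H22O2

Assume 100 g: 68.91 g C, 12.72 g H, 18.37 g O.
n(C) = 68.91/12.01 = 5.738, n(H) = 12.72/1.008 = 12.62, n(O) = 18.37/16.00 = 1.148
Divide by the smallest (1.148 mol O): C 4.997, H 10.991, O 1.000
≈ 5:11:1 → C5H11O
Empirical-formula mass = 87.14 g/mol
n = 177 / 87.14 = 2.03 ≈ 2
Molecular formula = (C5H11O)×2 = C10H22O2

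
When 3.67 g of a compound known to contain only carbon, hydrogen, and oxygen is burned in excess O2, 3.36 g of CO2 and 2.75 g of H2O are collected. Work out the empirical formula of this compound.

mol C = 3.36 / 44.01 = 0.07635; mass C = 0.07635 × 12.01 = 0.9169 g
mol H = 2 × (2.75 / 18.02) = 0.3052; mass H = 0.3052 × 1.008 = 0.3077 g
mass O = 3.67 − (1.225) = 2.445 g → mol O = 0.1528
Smallest is C at 0.07635 mol; normalising gives C 1.000, H 3.998, O 2.002
≈ 1:4:2 → CH4O2

CH4O2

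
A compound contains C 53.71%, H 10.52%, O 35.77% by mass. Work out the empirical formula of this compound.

Assume 100 g: 53.71 g C, 10.52 g H, 35.77 g O.
n(C) = 53.71/12.01 = 4.472, n(H) = 10.52/1.008 = 10.44, n(O) = 35.77/16.00 = 2.236
Smallest is O at 2.236 mol; normalising gives C 2.000, H 4.668, O 1.000
Scaling by 3: C 6.00, H 14.00, O 3.00 → C6H14O3

C6H14O3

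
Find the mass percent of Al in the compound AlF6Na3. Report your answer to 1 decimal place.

12.9%

Molar mass = 1(26.98) + 6(19.00) + 3(22.99) = 209.950 g/mol
Mass of Al per mole = 1 × 26.98 = 26.980 g
% Al = 26.980 / 209.950 × 100 = 12.9%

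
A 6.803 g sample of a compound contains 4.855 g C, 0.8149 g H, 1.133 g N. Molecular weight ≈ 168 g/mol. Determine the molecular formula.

C10H20N2

Moles — C: 4.855 / 12.01 = 0.4042 mol; H: 0.8149 / 1.008 = 0.8084 mol; N: 1.133 / 14.01 = 0.08087 mol
Smallest is N at 0.08087 mol; normalising gives C 4.999, H 9.997, N 1.000
≈ 5:10:1 → C5H10N
Empirical-formula mass = 84.14 g/mol
n = 168 / 84.14 = 2.00 ≈ 2
Molecular formula = (C5H10N)×2 = C10H20N2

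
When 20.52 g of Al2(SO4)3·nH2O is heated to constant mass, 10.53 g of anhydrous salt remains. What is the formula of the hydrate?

Al2(SO4)3·18H2O

Mass of water lost = 20.52 − 10.53 = 9.99 g → 9.99 / 18.02 = 0.5544 mol H2O
Molar mass of Al2(SO4)3 = 342.17 g/mol → mol Al2(SO4)3 = 10.53 / 342.17 = 0.03077
n = 0.5544 / 0.03077 = 18.01 ≈ 18 → Al2(SO4)3·18H2O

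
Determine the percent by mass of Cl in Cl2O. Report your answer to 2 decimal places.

Molar mass = 2(35.45) + 1(16.00) = 86.900 g/mol
Mass of Cl per mole = 2 × 35.45 = 70.900 g
% Cl = 70.900 / 86.900 × 100 = 81.59%

81.59%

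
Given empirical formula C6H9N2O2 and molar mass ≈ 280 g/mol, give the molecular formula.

C12H18N4O4

Empirical-formula mass = 141.15 g/mol
n = 280 / 141.15 = 1.98 ≈ 2
Molecular formula = (C6H9N2O2)2 = C12H18N4O4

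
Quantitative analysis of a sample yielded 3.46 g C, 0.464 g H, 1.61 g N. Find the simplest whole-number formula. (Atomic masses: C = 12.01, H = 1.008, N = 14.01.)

n(C) = 3.46/12.01 = 0.2881, n(H) = 0.464/1.008 = 0.4603, n(N) = 1.61/14.01 = 0.1149
Ratios (÷ 0.1149): C 2.507, H 4.006, N 1.000
Scaling by 2: C 5.01, H 8.01, N 2.00 → C5H8N2

C5H8N2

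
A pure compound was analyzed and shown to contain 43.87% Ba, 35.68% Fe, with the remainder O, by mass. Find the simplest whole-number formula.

BaFe2O4

Assume 100 g: 43.87 g Ba, 35.68 g Fe, 20.45 g O.
Ba: 43.87 g ÷ 137.33 g/mol = 0.3194 mol
Fe: 35.68 g ÷ 55.85 g/mol = 0.6389 mol
O: 20.45 g ÷ 16.00 g/mol = 1.278 mol
Ratios (÷ 0.3194): Ba 1.000, Fe 2.000, O 4.001
→ BaFe2O4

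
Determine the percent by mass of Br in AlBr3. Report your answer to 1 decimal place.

89.9%

Molar mass = 1(26.98) + 3(79.90) = 266.680 g/mol
Mass of Br per mole = 3 × 79.90 = 239.700 g
% Br = 239.700 / 266.680 × 100 = 89.9%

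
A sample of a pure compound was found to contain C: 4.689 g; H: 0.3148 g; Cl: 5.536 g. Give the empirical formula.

C5H4Cl2

C: 4.689 g ÷ 12.01 g/mol = 0.3904 mol
H: 0.3148 g ÷ 1.008 g/mol = 0.3123 mol
Cl: 5.536 g ÷ 35.45 g/mol = 0.1562 mol
Ratios (÷ 0.1562): C 2.500, H 2.000, Cl 1.000
×2: C 5.00, H 4.00, Cl 2.00 → C5H4Cl2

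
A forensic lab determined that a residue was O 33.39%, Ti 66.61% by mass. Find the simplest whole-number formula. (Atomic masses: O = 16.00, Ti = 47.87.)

O3Ti2

Assume 100 g: 33.39 g O, 66.61 g Ti.
n(O) = 33.39/16.00 = 2.087, n(Ti) = 66.61/47.87 = 1.391
Smallest is Ti at 1.391 mol; normalising gives O 1.500, Ti 1.000
Multiply by 2: O 3.00, Ti 2.00 → O3Ti2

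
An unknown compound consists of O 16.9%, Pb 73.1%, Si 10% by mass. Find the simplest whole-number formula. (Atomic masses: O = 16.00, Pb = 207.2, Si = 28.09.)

Assume 100 g: 16.9 g O, 73.1 g Pb, 10 g Si.
n(O) = 16.9/16.00 = 1.056, n(Pb) = 73.1/207.2 = 0.3528, n(Si) = 10/28.09 = 0.356
Smallest is Pb at 0.3528 mol; normalising gives O 2.994, Pb 1.000, Si 1.009
≈ 3:1:1 → O3PbSi

O3PbSi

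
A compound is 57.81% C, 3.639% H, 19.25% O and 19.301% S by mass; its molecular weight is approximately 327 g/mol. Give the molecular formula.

C16H12O4S2

Assume 100 g: 57.81 g C, 3.639 g H, 19.25 g O, 19.301 g S.
n(C) = 57.81/12.01 = 4.813, n(H) = 3.639/1.008 = 3.61, n(O) = 19.25/16.00 = 1.203, n(S) = 19.301/32.07 = 0.6018
Ratios (÷ 0.6018): C 7.998, H 5.998, O 1.999, S 1.000
≈ 8:6:2:1 → C8H6O2S
Empirical-formula mass = 166.20 g/mol
n = 327 / 166.20 = 1.97 ≈ 2
Molecular formula = (C8H6O2S)×2 = C16H12O4S2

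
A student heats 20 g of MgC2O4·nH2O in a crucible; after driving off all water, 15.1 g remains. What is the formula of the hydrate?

Mass of water lost = 20 − 15.1 = 4.9 g → 4.9 / 18.02 = 0.2719 mol H2O
Molar mass of MgC2O4 = 112.33 g/mol → mol MgC2O4 = 15.1 / 112.33 = 0.1344
n = 0.2719 / 0.1344 = 2.02 ≈ 2 → MgC2O4·2H2O

MgC2O4·2H2O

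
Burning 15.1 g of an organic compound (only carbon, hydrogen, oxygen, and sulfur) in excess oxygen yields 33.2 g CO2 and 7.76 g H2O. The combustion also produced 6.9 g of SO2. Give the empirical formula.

mol C = 33.2 / 44.01 = 0.7544; mass C = 0.7544 × 12.01 = 9.060 g
mol H = 2 × (7.76 / 18.02) = 0.8613; mass H = 0.8613 × 1.008 = 0.8682 g
mol S = 6.9 / 64.07 = 0.1077; mass S = 3.454 g
mass O = 15.1 − (13.38) = 1.718 g → mol O = 0.1074
Smallest is O at 0.1074 mol; normalising gives C 7.025, H 8.021, O 1.000, S 1.003
Ratio ≈ 7:8:1:1, so the empirical formula is C7H8OS

C7H8OS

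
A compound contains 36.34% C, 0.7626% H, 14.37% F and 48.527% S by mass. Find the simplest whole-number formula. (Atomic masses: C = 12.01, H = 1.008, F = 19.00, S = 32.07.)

C4HFS2

Assume 100 g: 36.34 g C, 0.7626 g H, 14.37 g F, 48.527 g S.
n(C) = 36.34/12.01 = 3.026, n(H) = 0.7626/1.008 = 0.7565, n(F) = 14.37/19.00 = 0.7563, n(S) = 48.527/32.07 = 1.513
Divide by the smallest (0.7563 mol F): C 4.001, H 1.000, F 1.000, S 2.001
≈ 4:1:1:2 → C4HFS2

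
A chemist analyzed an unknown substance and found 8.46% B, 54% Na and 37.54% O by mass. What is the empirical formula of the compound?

BNa3O3

Assume 100 g: 8.46 g B, 54 g Na, 37.54 g O.
B: 8.46 g ÷ 10.81 g/mol = 0.7826 mol
Na: 54 g ÷ 22.99 g/mol = 2.349 mol
O: 37.54 g ÷ 16.00 g/mol = 2.346 mol
Divide by the smallest (0.7826 mol B): B 1.000, Na 3.001, O 2.998
Ratio ≈ 1:3:3, so the empirical formula is BNa3O3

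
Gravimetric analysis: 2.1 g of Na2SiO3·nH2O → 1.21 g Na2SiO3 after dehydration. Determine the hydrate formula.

Na2SiO3·5H2O

Mass of water lost = 2.1 − 1.21 = 0.89 g → 0.89 / 18.02 = 0.04939 mol H2O
Molar mass of Na2SiO3 = 122.07 g/mol → mol Na2SiO3 = 1.21 / 122.07 = 0.009912
n = 0.04939 / 0.009912 = 4.98 ≈ 5 → Na2SiO3·5H2O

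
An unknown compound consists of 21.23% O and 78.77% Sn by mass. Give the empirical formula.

Assume 100 g: 21.23 g O, 78.77 g Sn.
Moles — O: 21.23 / 16.00 = 1.327 mol; Sn: 78.77 / 118.71 = 0.6635 mol
Ratios (÷ 0.6635): O 2.000, Sn 1.000
≈ 2:1 → O2Sn

O2Sn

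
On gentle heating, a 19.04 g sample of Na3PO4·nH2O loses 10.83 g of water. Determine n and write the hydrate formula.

Mass of anhydrous Na3PO4 = 19.04 − 10.83 = 8.21 g
mol H2O = 10.83 / 18.02 = 0.601
Molar mass of Na3PO4 = 163.94 g/mol → mol Na3PO4 = 8.21 / 163.94 = 0.05008
n = 0.601 / 0.05008 = 12.00 ≈ 12 → Na3PO4·12H2O

Na3PO4·12H2O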